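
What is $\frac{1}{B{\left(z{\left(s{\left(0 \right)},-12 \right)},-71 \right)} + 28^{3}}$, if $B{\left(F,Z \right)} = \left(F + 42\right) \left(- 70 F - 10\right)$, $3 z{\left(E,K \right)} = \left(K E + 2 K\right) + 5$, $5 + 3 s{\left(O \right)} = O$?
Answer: $\frac{9}{184868} \approx 4.8683 \cdot 10^{-5}$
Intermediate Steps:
$s{\left(O \right)} = - \frac{5}{3} + \frac{O}{3}$
$z{\left(E,K \right)} = \frac{5}{3} + \frac{2 K}{3} + \frac{E K}{3}$ ($z{\left(E,K \right)} = \frac{\left(K E + 2 K\right) + 5}{3} = \frac{\left(E K + 2 K\right) + 5}{3} = \frac{\left(2 K + E K\right) + 5}{3} = \frac{5 + 2 K + E K}{3} = \frac{5}{3} + \frac{2 K}{3} + \frac{E K}{3}$)
$B{\left(F,Z \right)} = \left(-10 - 70 F\right) \left(42 + F\right)$ ($B{\left(F,Z \right)} = \left(42 + F\right) \left(-10 - 70 F\right) = \left(-10 - 70 F\right) \left(42 + F\right)$)
$\frac{1}{B{\left(z{\left(s{\left(0 \right)},-12 \right)},-71 \right)} + 28^{3}} = \frac{1}{\left(-420 - 2950 \left(\frac{5}{3} + \frac{2}{3} \left(-12\right) + \frac{1}{3} \left(- \frac{5}{3} + \frac{1}{3} \cdot 0\right) \left(-12\right)\right) - 70 \left(\frac{5}{3} + \frac{2}{3} \left(-12\right) + \frac{1}{3} \left(- \frac{5}{3} + \frac{1}{3} \cdot 0\right) \left(-12\right)\right)^{2}\right) + 28^{3}} = \frac{1}{\left(-420 - 2950 \left(\frac{5}{3} - 8 + \frac{1}{3} \left(- \frac{5}{3} + 0\right) \left(-12\right)\right) - 70 \left(\frac{5}{3} - 8 + \frac{1}{3} \left(- \frac{5}{3} + 0\right) \left(-12\right)\right)^{2}\right) + 21952} = \frac{1}{\left(-420 - 2950 \left(\frac{5}{3} - 8 + \frac{1}{3} \left(- \frac{5}{3}\right) \left(-12\right)\right) - 70 \left(\frac{5}{3} - 8 + \frac{1}{3} \left(- \frac{5}{3}\right) \left(-12\right)\right)^{2}\right) + 21952} = \frac{1}{\left(-420 - 2950 \left(\frac{5}{3} - 8 + \frac{20}{3}\right) - 70 \left(\frac{5}{3} - 8 + \frac{20}{3}\right)^{2}\right) + 21952} = \frac{1}{\left(-420 - \frac{2950}{3} - \frac{70}{9}\right) + 21952} = \frac{1}{- \frac{12700}{9} + 21952} = \frac{1}{\frac{184868}{9}} = \frac{9}{184868}$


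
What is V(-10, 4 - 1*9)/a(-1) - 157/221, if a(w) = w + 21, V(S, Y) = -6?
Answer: -2233/2210 ≈ -1.0104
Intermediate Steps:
a(w) = 21 + w
V(-10, 4 - 1*9)/a(-1) - 157/221 = -6/(21 - 1) - 157/221 = -6/20 - 157*1/221 = -6*1/20 - 157/221 = -3/10 - 157/221 = -2233/2210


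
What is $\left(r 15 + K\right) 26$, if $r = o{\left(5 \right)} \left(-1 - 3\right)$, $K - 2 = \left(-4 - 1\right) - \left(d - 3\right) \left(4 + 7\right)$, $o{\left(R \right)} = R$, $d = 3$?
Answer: $-7878$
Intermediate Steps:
$K = -3$ ($K = 2 - \left(5 + \left(3 - 3\right) \left(4 + 7\right)\right) = 2 - \left(5 + 0 \cdot 11\right) = 2 - 5 = -3$)
$r = -20$ ($r = 5 \left(-1 - 3\right) = 5 \left(-4\right) = -20$)
$\left(r 15 + K\right) 26 = \left(\left(-20\right) 15 - 3\right) 26 = \left(-300 - 3\right) 26 = \left(-303\right) 26 = -7878$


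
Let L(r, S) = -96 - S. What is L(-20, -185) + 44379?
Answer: 44468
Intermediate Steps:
L(-20, -185) + 44379 = (-96 - 1*(-185)) + 44379 = (-96 + 185) + 44379 = 89 + 44379 = 44468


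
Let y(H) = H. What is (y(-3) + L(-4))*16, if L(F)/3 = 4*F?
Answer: -816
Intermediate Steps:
L(F) = 12*F (L(F) = 3*(4*F) = 12*F)
(y(-3) + L(-4))*16 = (-3 + 12*(-4))*16 = (-3 - 48)*16 = -51*16 = -816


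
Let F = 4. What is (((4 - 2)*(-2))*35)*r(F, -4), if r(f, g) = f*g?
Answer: 2240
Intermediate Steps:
(((4 - 2)*(-2))*35)*r(F, -4) = (((4 - 2)*(-2))*35)*(4*(-4)) = ((2*(-2))*35)*(-16) = -4*35*(-16) = -140*(-16) = 2240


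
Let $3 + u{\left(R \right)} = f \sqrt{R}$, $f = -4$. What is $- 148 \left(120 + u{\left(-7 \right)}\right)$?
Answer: $-17316 + 592 i \sqrt{7} \approx -17316.0 + 1566.3 i$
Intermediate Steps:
$u{\left(R \right)} = -3 - 4 \sqrt{R}$
$- 148 \left(120 + u{\left(-7 \right)}\right) = - 148 \left(120 - \left(3 + 4 \sqrt{-7}\right)\right) = - 148 \left(120 - \left(3 + 4 i \sqrt{7}\right)\right) = - 148 \left(117 - 4 i \sqrt{7}\right) = -17316 + 592 i \sqrt{7}$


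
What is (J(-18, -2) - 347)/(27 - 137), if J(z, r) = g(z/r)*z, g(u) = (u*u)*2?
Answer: 3263/110 ≈ 29.664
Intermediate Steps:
g(u) = 2*u² (g(u) = u²*2 = 2*u²)
J(z, r) = 2*z³/r² (J(z, r) = (2*(z/r)²)*z = (2*(z²/r²))*z = (2*z²/r²)*z = 2*z³/r²)
(J(-18, -2) - 347)/(27 - 137) = (2*(-18)³/(-2)² - 347)/(27 - 137) = (2*(¼)*(-5832) - 347)/(-110) = (-2916 - 347)*(-1/110) = -3263*(-1/110) = 3263/110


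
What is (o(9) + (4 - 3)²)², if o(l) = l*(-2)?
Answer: 289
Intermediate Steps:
o(l) = -2*l
(o(9) + (4 - 3)²)² = (-2*9 + (4 - 3)²)² = (-18 + 1²)² = (-18 + 1)² = (-17)² = 289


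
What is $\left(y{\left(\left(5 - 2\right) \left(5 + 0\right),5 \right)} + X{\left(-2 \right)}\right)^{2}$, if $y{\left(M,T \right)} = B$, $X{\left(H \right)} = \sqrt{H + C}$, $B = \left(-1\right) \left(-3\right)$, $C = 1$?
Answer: $\left(3 + i\right)^{2} \approx 8.0 + 6.0 i$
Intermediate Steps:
$B = 3$
$X{\left(H \right)} = \sqrt{1 + H}$ ($X{\left(H \right)} = \sqrt{H + 1} = \sqrt{1 + H}$)
$y{\left(M,T \right)} = 3$
$\left(y{\left(\left(5 - 2\right) \left(5 + 0\right),5 \right)} + X{\left(-2 \right)}\right)^{2} = \left(3 + \sqrt{1 - 2}\right)^{2} = \left(3 + \sqrt{-1}\right)^{2} = \left(3 + i\right)^{2}$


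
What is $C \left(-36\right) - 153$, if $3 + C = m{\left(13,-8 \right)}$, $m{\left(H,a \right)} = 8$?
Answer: $-333$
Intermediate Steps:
$C = 5$ ($C = -3 + 8 = 5$)
$C \left(-36\right) - 153 = 5 \left(-36\right) - 153 = -180 - 153 = -333$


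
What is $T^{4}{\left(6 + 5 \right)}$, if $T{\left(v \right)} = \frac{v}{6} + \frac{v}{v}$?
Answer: $\frac{83521}{1296} \approx 64.445$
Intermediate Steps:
$T{\left(v \right)} = 1 + \frac{v}{6}$ ($T{\left(v \right)} = v \frac{1}{6} + 1 = \frac{v}{6} + 1 = 1 + \frac{v}{6}$)
$T^{4}{\left(6 + 5 \right)} = \left(1 + \frac{6 + 5}{6}\right)^{4} = \left(1 + \frac{1}{6} \cdot 11\right)^{4} = \left(1 + \frac{11}{6}\right)^{4} = \left(\frac{17}{6}\right)^{4} = \frac{83521}{1296}$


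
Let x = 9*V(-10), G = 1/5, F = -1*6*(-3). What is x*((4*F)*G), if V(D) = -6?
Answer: -3888/5 ≈ -777.60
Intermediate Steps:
F = 18 (F = -6*(-3) = 18)
G = 1/5 ≈ 0.20000
x = -54 (x = 9*(-6) = -54)
x*((4*F)*G) = -54*4*18/5 = -3888/5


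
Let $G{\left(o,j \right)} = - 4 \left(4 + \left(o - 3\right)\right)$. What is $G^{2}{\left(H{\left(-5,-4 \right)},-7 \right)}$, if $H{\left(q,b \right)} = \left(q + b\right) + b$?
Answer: $2304$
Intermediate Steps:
$H{\left(q,b \right)} = q + 2 b$ ($H{\left(q,b \right)} = \left(b + q\right) + b = q + 2 b$)
$G{\left(o,j \right)} = -4 - 4 o$ ($G{\left(o,j \right)} = - 4 \left(4 + \left(o - 3\right)\right) = - 4 \left(4 + \left(-3 + o\right)\right) = - 4 \left(1 + o\right) = -4 - 4 o$)
$G^{2}{\left(H{\left(-5,-4 \right)},-7 \right)} = \left(-4 - 4 \left(-5 + 2 \left(-4\right)\right)\right)^{2} = \left(-4 - 4 \left(-5 - 8\right)\right)^{2} = \left(-4 - -52\right)^{2} = \left(-4 + 52\right)^{2} = 48^{2} = 2304$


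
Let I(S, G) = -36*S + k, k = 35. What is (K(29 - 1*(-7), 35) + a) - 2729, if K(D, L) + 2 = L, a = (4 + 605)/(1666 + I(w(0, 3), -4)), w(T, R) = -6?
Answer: -1722541/639 ≈ -2695.7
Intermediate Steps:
I(S, G) = 35 - 36*S (I(S, G) = -36*S + 35 = 35 - 36*S)
a = 203/639 (a = (4 + 605)/(1666 + (35 - 36*(-6))) = 609/(1666 + (35 + 216)) = 609/(1666 + 251) = 609/1917 = 609*(1/1917) = 203/639 ≈ 0.31768)
K(D, L) = -2 + L
(K(29 - 1*(-7), 35) + a) - 2729 = ((-2 + 35) + 203/639) - 2729 = (33 + 203/639) - 2729 = 21290/639 - 2729 = -1722541/639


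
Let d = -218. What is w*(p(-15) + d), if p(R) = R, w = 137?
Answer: -31921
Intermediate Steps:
w*(p(-15) + d) = 137*(-15 - 218) = 137*(-233) = -31921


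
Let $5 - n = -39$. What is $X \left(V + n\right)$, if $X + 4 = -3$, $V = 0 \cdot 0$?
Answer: $-308$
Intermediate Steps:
$V = 0$
$n = 44$ ($n = 5 - -39 = 5 + 39 = 44$)
$X = -7$ ($X = -4 - 3 = -7$)
$X \left(V + n\right) = - 7 \left(0 + 44\right) = \left(-7\right) 44 = -308$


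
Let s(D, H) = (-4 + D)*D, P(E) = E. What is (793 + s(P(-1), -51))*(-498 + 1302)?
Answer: 641592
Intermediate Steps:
s(D, H) = D*(-4 + D)
(793 + s(P(-1), -51))*(-498 + 1302) = (793 - (-4 - 1))*(-498 + 1302) = (793 - 1*(-5))*804 = (793 + 5)*804 = 798*804 = 641592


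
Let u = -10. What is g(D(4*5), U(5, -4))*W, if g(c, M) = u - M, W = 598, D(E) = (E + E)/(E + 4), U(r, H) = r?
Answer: -8970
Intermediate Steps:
D(E) = 2*E/(4 + E) (D(E) = (2*E)/(4 + E) = 2*E/(4 + E))
g(c, M) = -10 - M
g(D(4*5), U(5, -4))*W = (-10 - 1*5)*598 = (-10 - 5)*598 = -15*598 = -8970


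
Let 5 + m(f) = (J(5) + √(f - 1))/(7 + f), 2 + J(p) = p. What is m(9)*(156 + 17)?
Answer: -13321/16 + 173*√2/8 ≈ -801.98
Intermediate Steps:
J(p) = -2 + p
m(f) = -5 + (3 + √(-1 + f))/(7 + f) (m(f) = -5 + ((-2 + 5) + √(f - 1))/(7 + f) = -5 + (3 + √(-1 + f))/(7 + f))
m(9)*(156 + 17) = ((-32 + √(-1 + 9) - 5*9)/(7 + 9))*(156 + 17) = ((-32 + √8 - 45)/16)*173 = ((-32 + 2*√2 - 45)/16)*173 = ((-77 + 2*√2)/16)*173 = (-77/16 + √2/8)*173 = -13321/16 + 173*√2/8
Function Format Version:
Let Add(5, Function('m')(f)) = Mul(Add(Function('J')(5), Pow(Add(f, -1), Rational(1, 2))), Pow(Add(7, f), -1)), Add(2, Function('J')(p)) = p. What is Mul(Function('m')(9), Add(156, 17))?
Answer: Add(Rational(-13321, 16), Mul(Rational(173, 8), Pow(2, Rational(1, 2)))) ≈ -801.98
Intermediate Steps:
Function('J')(p) = Add(-2, p)
Function('m')(f) = Add(-5, Mul(Pow(Add(7, f), -1), Add(3, Pow(Add(-1, f), Rational(1, 2))))) (Function('m')(f) = Add(-5, Mul(Add(Add(-2, 5), Pow(Add(f, -1), Rational(1, 2))), Pow(Add(7, f), -1))) = Add(-5, Mul(Add(3, Pow(Add(-1, f), Rational(1, 2))), Pow(Add(7, f), -1))) = Add(-5, Mul(Pow(Add(7, f), -1), Add(3, Pow(Add(-1, f), Rational(1, 2))))))
Mul(Function('m')(9), Add(156, 17)) = Mul(Mul(Pow(Add(7, 9), -1), Add(-32, Pow(Add(-1, 9), Rational(1, 2)), Mul(-5, 9))), Add(156, 17)) = Mul(Mul(Pow(16, -1), Add(-32, Pow(8, Rational(1, 2)), -45)), 173) = Mul(Mul(Rational(1, 16), Add(-32, Mul(2, Pow(2, Rational(1, 2))), -45)), 173) = Mul(Mul(Rational(1, 16), Add(-77, Mul(2, Pow(2, Rational(1, 2))))), 173) = Mul(Add(Rational(-77, 16), Mul(Rational(1, 8), Pow(2, Rational(1, 2)))), 173) = Add(Rational(-13321, 16), Mul(Rational(173, 8), Pow(2, Rational(1, 2))))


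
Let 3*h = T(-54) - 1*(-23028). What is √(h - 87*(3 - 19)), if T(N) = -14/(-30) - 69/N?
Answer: √73455510/90 ≈ 95.229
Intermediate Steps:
T(N) = 7/15 - 69/N (T(N) = -14*(-1/30) - 69/N = 7/15 - 69/N)
h = 2072677/270 (h = ((7/15 - 69/(-54)) - 1*(-23028))/3 = ((7/15 - 69*(-1/54)) + 23028)/3 = ((7/15 + 23/18) + 23028)/3 = (157/90 + 23028)/3 = (⅓)*(2072677/90) = 2072677/270 ≈ 7676.6)
√(h - 87*(3 - 19)) = √(2072677/270 - 87*(3 - 19)) = √(2072677/270 - 87*(-16)) = √(2072677/270 + 1392) = √(2448517/270) = √73455510/90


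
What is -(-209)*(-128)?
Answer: -26752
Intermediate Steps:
-(-209)*(-128) = -1*26752 = -26752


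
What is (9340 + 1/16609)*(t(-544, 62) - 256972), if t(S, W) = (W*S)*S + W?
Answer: 2806440677174442/16609 ≈ 1.6897e+11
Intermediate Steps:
t(S, W) = W + W*S² (t(S, W) = (S*W)*S + W = W*S² + W = W + W*S²)
(9340 + 1/16609)*(t(-544, 62) - 256972) = (9340 + 1/16609)*(62*(1 + (-544)²) - 256972) = (9340 + 1/16609)*(62*(1 + 295936) - 256972) = 155128061*(62*295937 - 256972)/16609 = 155128061*(18348094 - 256972)/16609 = (155128061/16609)*18091122 = 2806440677174442/16609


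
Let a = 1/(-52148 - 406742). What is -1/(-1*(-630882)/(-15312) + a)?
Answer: 585543640/24125454691 ≈ 0.024271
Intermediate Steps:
a = -1/458890 (a = 1/(-458890) = -1/458890 ≈ -2.1792e-6)
-1/(-1*(-630882)/(-15312) + a) = -1/(-1*(-630882)/(-15312) - 1/458890) = -1/(630882*(-1/15312) - 1/458890) = -1/(-105147/2552 - 1/458890) = -1/(-24125454691/585543640) = -1*(-585543640/24125454691) = 585543640/24125454691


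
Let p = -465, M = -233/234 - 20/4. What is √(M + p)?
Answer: I*√2865538/78 ≈ 21.702*I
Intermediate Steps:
M = -1403/234 (M = -233*1/234 - 20*¼ = -233/234 - 5 = -1403/234 ≈ -5.9957)
√(M + p) = √(-1403/234 - 465) = √(-110213/234) = I*√2865538/78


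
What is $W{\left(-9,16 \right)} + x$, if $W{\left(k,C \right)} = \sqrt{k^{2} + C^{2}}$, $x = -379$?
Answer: $-379 + \sqrt{337} \approx -360.64$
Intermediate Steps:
$W{\left(k,C \right)} = \sqrt{C^{2} + k^{2}}$
$W{\left(-9,16 \right)} + x = \sqrt{16^{2} + \left(-9\right)^{2}} - 379 = \sqrt{256 + 81} - 379 = \sqrt{337} - 379 = -379 + \sqrt{337}$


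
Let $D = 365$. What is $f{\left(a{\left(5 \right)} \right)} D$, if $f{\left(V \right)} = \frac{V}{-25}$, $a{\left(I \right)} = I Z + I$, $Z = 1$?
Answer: $-146$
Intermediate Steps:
$a{\left(I \right)} = 2 I$ ($a{\left(I \right)} = I 1 + I = I + I = 2 I$)
$f{\left(V \right)} = - \frac{V}{25}$ ($f{\left(V \right)} = V \left(- \frac{1}{25}\right) = - \frac{V}{25}$)
$f{\left(a{\left(5 \right)} \right)} D = - \frac{2 \cdot 5}{25} \cdot 365 = \left(- \frac{1}{25}\right) 10 \cdot 365 = \left(- \frac{2}{5}\right) 365 = -146$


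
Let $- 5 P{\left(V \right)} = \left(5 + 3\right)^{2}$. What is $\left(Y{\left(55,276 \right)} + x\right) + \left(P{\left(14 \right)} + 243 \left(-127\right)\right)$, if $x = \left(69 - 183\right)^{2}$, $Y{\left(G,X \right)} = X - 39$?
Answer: $- \frac{88204}{5} \approx -17641.0$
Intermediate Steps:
$P{\left(V \right)} = - \frac{64}{5}$ ($P{\left(V \right)} = - \frac{\left(5 + 3\right)^{2}}{5} = - \frac{8^{2}}{5} = \left(- \frac{1}{5}\right) 64 = - \frac{64}{5}$)
$Y{\left(G,X \right)} = -39 + X$
$x = 12996$ ($x = \left(-114\right)^{2} = 12996$)
$\left(Y{\left(55,276 \right)} + x\right) + \left(P{\left(14 \right)} + 243 \left(-127\right)\right) = \left(\left(-39 + 276\right) + 12996\right) + \left(- \frac{64}{5} + 243 \left(-127\right)\right) = \left(237 + 12996\right) - \frac{154369}{5} = 13233 - \frac{154369}{5} = - \frac{88204}{5}$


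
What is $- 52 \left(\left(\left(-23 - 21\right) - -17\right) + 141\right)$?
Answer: $-5928$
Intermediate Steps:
$- 52 \left(\left(\left(-23 - 21\right) - -17\right) + 141\right) = - 52 \left(\left(-44 + \left(-1 + 18\right)\right) + 141\right) = - 52 \left(\left(-44 + 17\right) + 141\right) = - 52 \left(-27 + 141\right) = \left(-52\right) 114 = -5928$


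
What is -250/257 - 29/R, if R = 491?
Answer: -130203/126187 ≈ -1.0318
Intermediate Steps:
-250/257 - 29/R = -250/257 - 29/491 = -130203/126187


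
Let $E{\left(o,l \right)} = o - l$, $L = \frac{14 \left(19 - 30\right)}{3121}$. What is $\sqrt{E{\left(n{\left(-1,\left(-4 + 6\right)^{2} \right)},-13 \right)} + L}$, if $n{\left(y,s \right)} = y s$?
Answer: $\frac{\sqrt{87185135}}{3121} \approx 2.9918$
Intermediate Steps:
$L = - \frac{154}{3121}$ ($L = 14 \left(-11\right) \frac{1}{3121} = \left(-154\right) \frac{1}{3121} = - \frac{154}{3121} \approx -0.049343$)
$n{\left(y,s \right)} = s y$
$\sqrt{E{\left(n{\left(-1,\left(-4 + 6\right)^{2} \right)},-13 \right)} + L} = \sqrt{\left(\left(-4 + 6\right)^{2} \left(-1\right) - -13\right) - \frac{154}{3121}} = \sqrt{\left(2^{2} \left(-1\right) + 13\right) - \frac{154}{3121}} = \sqrt{\left(4 \left(-1\right) + 13\right) - \frac{154}{3121}} = \sqrt{\left(-4 + 13\right) - \frac{154}{3121}} = \sqrt{9 - \frac{154}{3121}} = \sqrt{\frac{27935}{3121}} = \frac{\sqrt{87185135}}{3121}$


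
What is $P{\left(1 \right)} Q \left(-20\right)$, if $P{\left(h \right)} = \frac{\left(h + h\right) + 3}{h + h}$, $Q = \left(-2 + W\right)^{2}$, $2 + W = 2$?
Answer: $-200$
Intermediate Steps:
$W = 0$ ($W = -2 + 2 = 0$)
$Q = 4$ ($Q = \left(-2 + 0\right)^{2} = \left(-2\right)^{2} = 4$)
$P{\left(h \right)} = \frac{3 + 2 h}{2 h}$ ($P{\left(h \right)} = \frac{2 h + 3}{2 h} = \left(3 + 2 h\right) \frac{1}{2 h} = \frac{3 + 2 h}{2 h}$)
$P{\left(1 \right)} Q \left(-20\right) = \frac{\frac{3}{2} + 1}{1} \cdot 4 \left(-20\right) = 1 \cdot \frac{5}{2} \cdot 4 \left(-20\right) = \frac{5}{2} \cdot 4 \left(-20\right) = 10 \left(-20\right) = -200$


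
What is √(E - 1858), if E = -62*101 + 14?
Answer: I*√8106 ≈ 90.033*I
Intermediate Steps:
E = -6248 (E = -6262 + 14 = -6248)
√(E - 1858) = √(-6248 - 1858) = √(-8106) = I*√8106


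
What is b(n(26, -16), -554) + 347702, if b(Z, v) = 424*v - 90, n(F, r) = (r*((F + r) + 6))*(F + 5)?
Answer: 112716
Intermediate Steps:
n(F, r) = r*(5 + F)*(6 + F + r) (n(F, r) = (r*(6 + F + r))*(5 + F) = r*(5 + F)*(6 + F + r))
b(Z, v) = -90 + 424*v
b(n(26, -16), -554) + 347702 = (-90 + 424*(-554)) + 347702 = (-90 - 234896) + 347702 = -234986 + 347702 = 112716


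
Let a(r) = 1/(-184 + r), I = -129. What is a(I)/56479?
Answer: -1/17677927 ≈ -5.6568e-8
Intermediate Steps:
a(I)/56479 = 1/(-184 - 129*56479) = (1/56479)/(-313) = -1/313*1/56479 = -1/17677927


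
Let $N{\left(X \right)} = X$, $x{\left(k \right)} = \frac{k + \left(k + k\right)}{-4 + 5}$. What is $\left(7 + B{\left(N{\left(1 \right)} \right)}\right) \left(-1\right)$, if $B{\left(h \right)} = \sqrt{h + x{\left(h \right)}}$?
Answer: $-9$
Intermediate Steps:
$x{\left(k \right)} = 3 k$ ($x{\left(k \right)} = \frac{k + 2 k}{1} = 3 k 1 = 3 k$)
$B{\left(h \right)} = 2 \sqrt{h}$ ($B{\left(h \right)} = \sqrt{h + 3 h} = \sqrt{4 h} = 2 \sqrt{h}$)
$\left(7 + B{\left(N{\left(1 \right)} \right)}\right) \left(-1\right) = \left(7 + 2 \sqrt{1}\right) \left(-1\right) = \left(7 + 2 \cdot 1\right) \left(-1\right) = \left(7 + 2\right) \left(-1\right) = 9 \left(-1\right) = -9$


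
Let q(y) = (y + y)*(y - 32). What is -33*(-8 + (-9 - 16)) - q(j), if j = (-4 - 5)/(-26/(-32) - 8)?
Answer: 15420393/13225 ≈ 1166.0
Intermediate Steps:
j = 144/115 (j = -9/(-26*(-1/32) - 8) = -9/(13/16 - 8) = -9/(-115/16) = -9*(-16/115) = 144/115 ≈ 1.2522)
q(y) = 2*y*(-32 + y) (q(y) = (2*y)*(-32 + y) = 2*y*(-32 + y))
-33*(-8 + (-9 - 16)) - q(j) = -33*(-8 + (-9 - 16)) - 2*144*(-32 + 144/115)/115 = -33*(-8 - 25) - 2*144*(-3536)/(115*115) = -33*(-33) - 1*(-1018368/13225) = 1089 + 1018368/13225 = 15420393/13225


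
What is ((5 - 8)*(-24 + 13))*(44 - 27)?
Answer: 561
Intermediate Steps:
((5 - 8)*(-24 + 13))*(44 - 27) = -3*(-11)*17 = 33*17 = 561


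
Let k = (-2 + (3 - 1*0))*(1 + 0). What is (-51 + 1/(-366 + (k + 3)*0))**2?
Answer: 348456889/133956 ≈ 2601.3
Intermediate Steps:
k = 1 (k = (-2 + (3 + 0))*1 = (-2 + 3)*1 = 1*1 = 1)
(-51 + 1/(-366 + (k + 3)*0))**2 = (-51 + 1/(-366 + (1 + 3)*0))**2 = (-51 + 1/(-366 + 4*0))**2 = (-51 + 1/(-366 + 0))**2 = (-51 + 1/(-366))**2 = (-51 - 1/366)**2 = (-18667/366)**2 = 348456889/133956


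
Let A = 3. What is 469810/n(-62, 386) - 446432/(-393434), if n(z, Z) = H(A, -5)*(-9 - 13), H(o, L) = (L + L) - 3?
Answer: 4203793343/2557321 ≈ 1643.8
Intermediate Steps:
H(o, L) = -3 + 2*L (H(o, L) = 2*L - 3 = -3 + 2*L)
n(z, Z) = 286 (n(z, Z) = (-3 + 2*(-5))*(-9 - 13) = (-3 - 10)*(-22) = -13*(-22) = 286)
469810/n(-62, 386) - 446432/(-393434) = 469810/286 - 446432/(-393434) = 469810*(1/286) - 446432*(-1/393434) = 21355/13 + 223216/196717 = 4203793343/2557321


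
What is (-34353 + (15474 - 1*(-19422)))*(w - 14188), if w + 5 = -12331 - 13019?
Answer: -21471849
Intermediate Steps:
w = -25355 (w = -5 + (-12331 - 13019) = -5 - 25350 = -25355)
(-34353 + (15474 - 1*(-19422)))*(w - 14188) = (-34353 + (15474 - 1*(-19422)))*(-25355 - 14188) = (-34353 + (15474 + 19422))*(-39543) = (-34353 + 34896)*(-39543) = 543*(-39543) = -21471849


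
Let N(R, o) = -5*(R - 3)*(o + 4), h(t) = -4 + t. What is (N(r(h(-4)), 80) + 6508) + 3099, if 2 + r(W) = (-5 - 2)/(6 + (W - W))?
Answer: 12197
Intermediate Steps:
r(W) = -19/6 (r(W) = -2 + (-5 - 2)/(6 + (W - W)) = -2 - 7/(6 + 0) = -2 - 7/6 = -19/6)
N(R, o) = -5*(-3 + R)*(4 + o)
(N(r(h(-4)), 80) + 6508) + 3099 = ((60 - 20*(-19/6) + 15*80 - 5*(-19/6)*80) + 6508) + 3099 = ((60 + 190/3 + 1200 + 3800/3) + 6508) + 3099 = (2590 + 6508) + 3099 = 9098 + 3099 = 12197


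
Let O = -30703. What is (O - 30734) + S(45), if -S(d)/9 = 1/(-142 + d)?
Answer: -5959380/97 ≈ -61437.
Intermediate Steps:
S(d) = -9/(-142 + d)
(O - 30734) + S(45) = (-30703 - 30734) - 9/(-142 + 45) = -61437 - 9/(-97) = -61437 - 9*(-1/97) = -61437 + 9/97 = -5959380/97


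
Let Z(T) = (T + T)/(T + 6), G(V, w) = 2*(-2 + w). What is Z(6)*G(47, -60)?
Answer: -124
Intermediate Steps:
G(V, w) = -4 + 2*w
Z(T) = 2*T/(6 + T) (Z(T) = (2*T)/(6 + T) = 2*T/(6 + T))
Z(6)*G(47, -60) = (2*6/(6 + 6))*(-4 + 2*(-60)) = (2*6/12)*(-4 - 120) = (2*6*(1/12))*(-124) = 1*(-124) = -124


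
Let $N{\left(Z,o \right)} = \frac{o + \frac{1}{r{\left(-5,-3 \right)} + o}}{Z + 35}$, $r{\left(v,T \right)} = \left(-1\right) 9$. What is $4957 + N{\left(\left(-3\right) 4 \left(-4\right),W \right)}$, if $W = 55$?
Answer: $\frac{18928357}{3818} \approx 4957.7$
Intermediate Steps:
$r{\left(v,T \right)} = -9$
$N{\left(Z,o \right)} = \frac{o + \frac{1}{-9 + o}}{35 + Z}$ ($N{\left(Z,o \right)} = \frac{o + \frac{1}{-9 + o}}{Z + 35} = \frac{o + \frac{1}{-9 + o}}{35 + Z}$)
$4957 + N{\left(\left(-3\right) 4 \left(-4\right),W \right)} = 4957 + \frac{1 + 55^{2} - 495}{-315 - 9 \left(-3\right) 4 \left(-4\right) + 35 \cdot 55 + \left(-3\right) 4 \left(-4\right) 55} = 4957 + \frac{1 + 3025 - 495}{-315 - 9 \left(\left(-12\right) \left(-4\right)\right) + 1925 + \left(-12\right) \left(-4\right) 55} = 4957 + \frac{1}{-315 - 432 + 1925 + 48 \cdot 55} \cdot 2531 = 4957 + \frac{1}{-315 - 432 + 1925 + 2640} \cdot 2531 = 4957 + \frac{1}{3818} \cdot 2531 = 4957 + \frac{2531}{3818} = \frac{18928357}{3818}$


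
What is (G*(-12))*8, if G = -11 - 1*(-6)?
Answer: 480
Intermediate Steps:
G = -5 (G = -11 + 6 = -5)
(G*(-12))*8 = -5*(-12)*8 = 60*8 = 480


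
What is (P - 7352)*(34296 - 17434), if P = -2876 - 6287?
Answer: -278475930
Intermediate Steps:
P = -9163
(P - 7352)*(34296 - 17434) = (-9163 - 7352)*(34296 - 17434) = -16515*16862 = -278475930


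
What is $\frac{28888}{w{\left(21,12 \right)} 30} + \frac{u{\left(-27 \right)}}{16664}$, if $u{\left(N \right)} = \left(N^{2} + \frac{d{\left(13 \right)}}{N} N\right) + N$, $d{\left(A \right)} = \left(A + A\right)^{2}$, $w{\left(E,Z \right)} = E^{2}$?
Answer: $\frac{124905143}{55116180} \approx 2.2662$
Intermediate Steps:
$d{\left(A \right)} = 4 A^{2}$ ($d{\left(A \right)} = \left(2 A\right)^{2} = 4 A^{2}$)
$u{\left(N \right)} = 676 + N + N^{2}$ ($u{\left(N \right)} = \left(N^{2} + \frac{4 \cdot 13^{2}}{N} N\right) + N = \left(N^{2} + \frac{4 \cdot 169}{N} N\right) + N = \left(N^{2} + \frac{676}{N} N\right) + N = \left(N^{2} + 676\right) + N = \left(676 + N^{2}\right) + N = 676 + N + N^{2}$)
$\frac{28888}{w{\left(21,12 \right)} 30} + \frac{u{\left(-27 \right)}}{16664} = \frac{28888}{21^{2} \cdot 30} + \frac{676 - 27 + \left(-27\right)^{2}}{16664} = \frac{28888}{441 \cdot 30} + \left(676 - 27 + 729\right) \frac{1}{16664} = \frac{28888}{13230} + 1378 \cdot \frac{1}{16664} = 28888 \cdot \frac{1}{13230} + \frac{689}{8332} = \frac{14444}{6615} + \frac{689}{8332} = \frac{124905143}{55116180}$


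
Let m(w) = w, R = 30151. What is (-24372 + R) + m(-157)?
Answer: 5622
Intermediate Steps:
(-24372 + R) + m(-157) = (-24372 + 30151) - 157 = 5779 - 157 = 5622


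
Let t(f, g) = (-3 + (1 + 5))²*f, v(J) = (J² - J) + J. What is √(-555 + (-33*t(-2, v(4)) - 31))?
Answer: 2*√2 ≈ 2.8284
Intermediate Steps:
v(J) = J²
t(f, g) = 9*f (t(f, g) = (-3 + 6)²*f = 3²*f = 9*f)
√(-555 + (-33*t(-2, v(4)) - 31)) = √(-555 + (-297*(-2) - 31)) = √(-555 + (-33*(-18) - 31)) = √(-555 + (594 - 31)) = √(-555 + 563) = √8 = 2*√2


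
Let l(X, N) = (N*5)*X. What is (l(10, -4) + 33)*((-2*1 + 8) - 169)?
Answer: 27221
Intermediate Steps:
l(X, N) = 5*N*X (l(X, N) = (5*N)*X = 5*N*X)
(l(10, -4) + 33)*((-2*1 + 8) - 169) = (5*(-4)*10 + 33)*((-2*1 + 8) - 169) = (-200 + 33)*((-2 + 8) - 169) = -167*(6 - 169) = -167*(-163) = 27221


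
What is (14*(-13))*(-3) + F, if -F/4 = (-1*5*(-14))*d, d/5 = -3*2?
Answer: 8946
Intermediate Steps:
d = -30 (d = 5*(-3*2) = 5*(-6) = -30)
F = 8400 (F = -4*-1*5*(-14)*(-30) = -4*(-5*(-14))*(-30) = -280*(-30) = -4*(-2100) = 8400)
(14*(-13))*(-3) + F = (14*(-13))*(-3) + 8400 = -182*(-3) + 8400 = 546 + 8400 = 8946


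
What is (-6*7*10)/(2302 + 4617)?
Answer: -420/6919 ≈ -0.060702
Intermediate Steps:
(-6*7*10)/(2302 + 4617) = -42*10/6919 = -420*1/6919 = -420/6919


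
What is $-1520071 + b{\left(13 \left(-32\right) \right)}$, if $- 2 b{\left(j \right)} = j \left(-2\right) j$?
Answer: $-1347015$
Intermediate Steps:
$b{\left(j \right)} = j^{2}$ ($b{\left(j \right)} = - \frac{j \left(-2\right) j}{2} = - \frac{- 2 j j}{2} = - \frac{\left(-2\right) j^{2}}{2} = j^{2}$)
$-1520071 + b{\left(13 \left(-32\right) \right)} = -1520071 + \left(13 \left(-32\right)\right)^{2} = -1520071 + \left(-416\right)^{2} = -1520071 + 173056 = -1347015$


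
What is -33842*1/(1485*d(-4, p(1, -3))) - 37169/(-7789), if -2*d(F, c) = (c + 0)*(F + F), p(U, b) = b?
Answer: 462973459/69399990 ≈ 6.6711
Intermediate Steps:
d(F, c) = -F*c (d(F, c) = -(c + 0)*(F + F)/2 = -c*2*F/2 = -F*c)
-33842*1/(1485*d(-4, p(1, -3))) - 37169/(-7789) = -33842/(-1*(-4)*(-3)*1485) - 37169/(-7789) = -33842/((-12*1485)) - 37169*(-1/7789) = -33842/(-17820) + 37169/7789 = -33842*(-1/17820) + 37169/7789 = 16921/8910 + 37169/7789 = 462973459/69399990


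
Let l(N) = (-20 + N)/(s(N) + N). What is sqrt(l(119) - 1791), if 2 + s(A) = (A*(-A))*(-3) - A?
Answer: 6*I*sqrt(89780492387)/42481 ≈ 42.32*I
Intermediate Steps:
s(A) = -2 - A + 3*A**2 (s(A) = -2 + ((A*(-A))*(-3) - A) = -2 + (-A**2*(-3) - A) = -2 + (3*A**2 - A) = -2 + (-A + 3*A**2) = -2 - A + 3*A**2)
l(N) = (-20 + N)/(-2 + 3*N**2) (l(N) = (-20 + N)/((-2 - N + 3*N**2) + N) = (-20 + N)/(-2 + 3*N**2))
sqrt(l(119) - 1791) = sqrt((-20 + 119)/(-2 + 3*119**2) - 1791) = sqrt(99/(-2 + 3*14161) - 1791) = sqrt(99/(-2 + 42483) - 1791) = sqrt(99/42481 - 1791) = sqrt(-76083372/42481) = 6*I*sqrt(89780492387)/42481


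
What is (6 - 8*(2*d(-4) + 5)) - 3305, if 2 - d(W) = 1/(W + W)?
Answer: -3373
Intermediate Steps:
d(W) = 2 - 1/(2*W) (d(W) = 2 - 1/(W + W) = 2 - 1/(2*W))
(6 - 8*(2*d(-4) + 5)) - 3305 = (6 - 8*(2*(2 - ½/(-4)) + 5)) - 3305 = (6 - 8*(2*(2 - ½*(-¼)) + 5)) - 3305 = (6 - 8*(2*(2 + ⅛) + 5)) - 3305 = (6 - 8*(2*(17/8) + 5)) - 3305 = (6 - 8*(17/4 + 5)) - 3305 = (6 - 8*37/4) - 3305 = (6 - 74) - 3305 = -68 - 3305 = -3373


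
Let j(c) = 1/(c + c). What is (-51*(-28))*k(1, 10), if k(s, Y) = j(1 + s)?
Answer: 357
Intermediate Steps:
j(c) = 1/(2*c)
k(s, Y) = 1/(2*(1 + s))
(-51*(-28))*k(1, 10) = (-51*(-28))*(1/(2*(1 + 1))) = 1428*((1/2)/2) = 1428*((1/2)*(1/2)) = 1428*(1/4) = 357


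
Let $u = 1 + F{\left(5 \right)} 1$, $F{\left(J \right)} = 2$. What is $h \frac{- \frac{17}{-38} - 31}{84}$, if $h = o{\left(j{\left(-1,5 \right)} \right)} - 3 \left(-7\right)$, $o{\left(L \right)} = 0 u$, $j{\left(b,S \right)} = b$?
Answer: $- \frac{1161}{152} \approx -7.6382$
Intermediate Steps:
$u = 3$ ($u = 1 + 2 \cdot 1 = 1 + 2 = 3$)
$o{\left(L \right)} = 0$ ($o{\left(L \right)} = 0 \cdot 3 = 0$)
$h = 21$ ($h = 0 - 3 \left(-7\right) = 0 - -21 = 0 + 21 = 21$)
$h \frac{- \frac{17}{-38} - 31}{84} = 21 \frac{- \frac{17}{-38} - 31}{84} = 21 \left(\left(-17\right) \left(- \frac{1}{38}\right) - 31\right) \frac{1}{84} = 21 \left(\frac{17}{38} - 31\right) \frac{1}{84} = 21 \left(\left(- \frac{1161}{38}\right) \frac{1}{84}\right) = 21 \left(- \frac{387}{1064}\right) = - \frac{1161}{152}$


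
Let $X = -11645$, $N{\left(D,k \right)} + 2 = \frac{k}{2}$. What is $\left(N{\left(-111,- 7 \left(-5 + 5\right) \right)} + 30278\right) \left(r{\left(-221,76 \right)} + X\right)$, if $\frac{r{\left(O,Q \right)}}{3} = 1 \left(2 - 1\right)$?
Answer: $-352473192$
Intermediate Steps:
$N{\left(D,k \right)} = -2 + \frac{k}{2}$
$r{\left(O,Q \right)} = 3$ ($r{\left(O,Q \right)} = 3 \cdot 1 \left(2 - 1\right) = 3 \cdot 1 \cdot 1 = 3 \cdot 1 = 3$)
$\left(N{\left(-111,- 7 \left(-5 + 5\right) \right)} + 30278\right) \left(r{\left(-221,76 \right)} + X\right) = \left(\left(-2 + \frac{\left(-7\right) \left(-5 + 5\right)}{2}\right) + 30278\right) \left(3 - 11645\right) = \left(\left(-2 + \frac{\left(-7\right) 0}{2}\right) + 30278\right) \left(-11642\right) = \left(\left(-2 + \frac{1}{2} \cdot 0\right) + 30278\right) \left(-11642\right) = \left(\left(-2 + 0\right) + 30278\right) \left(-11642\right) = \left(-2 + 30278\right) \left(-11642\right) = 30276 \left(-11642\right) = -352473192$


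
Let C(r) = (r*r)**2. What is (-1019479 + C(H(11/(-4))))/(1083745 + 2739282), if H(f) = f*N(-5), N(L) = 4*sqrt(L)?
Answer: -653454/3823027 ≈ -0.17093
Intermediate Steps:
H(f) = 4*I*f*sqrt(5) (H(f) = f*(4*sqrt(-5)) = f*(4*(I*sqrt(5))) = f*(4*I*sqrt(5)) = 4*I*f*sqrt(5))
C(r) = r**4 (C(r) = (r**2)**2 = r**4)
(-1019479 + C(H(11/(-4))))/(1083745 + 2739282) = (-1019479 + (4*I*(11/(-4))*sqrt(5))**4)/(1083745 + 2739282) = (-1019479 + (4*I*(11*(-1/4))*sqrt(5))**4)/3823027 = (-1019479 + (4*I*(-11/4)*sqrt(5))**4)*(1/3823027) = (-1019479 + (-11*I*sqrt(5))**4)*(1/3823027) = (-1019479 + 366025)*(1/3823027) = -653454*1/3823027 = -653454/3823027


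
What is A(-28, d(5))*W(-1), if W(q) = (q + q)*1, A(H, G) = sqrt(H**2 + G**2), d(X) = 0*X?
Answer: -56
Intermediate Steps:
d(X) = 0
A(H, G) = sqrt(G**2 + H**2)
W(q) = 2*q (W(q) = (2*q)*1 = 2*q)
A(-28, d(5))*W(-1) = sqrt(0**2 + (-28)**2)*(2*(-1)) = sqrt(0 + 784)*(-2) = sqrt(784)*(-2) = 28*(-2) = -56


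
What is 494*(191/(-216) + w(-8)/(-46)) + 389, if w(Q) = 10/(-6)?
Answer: -74335/2484 ≈ -29.926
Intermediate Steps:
w(Q) = -5/3 (w(Q) = 10*(-⅙) = -5/3)
494*(191/(-216) + w(-8)/(-46)) + 389 = 494*(191/(-216) - 5/3/(-46)) + 389 = 494*(191*(-1/216) - 5/3*(-1/46)) + 389 = 494*(-191/216 + 5/138) + 389 = 494*(-4213/4968) + 389 = -1040611/2484 + 389 = -74335/2484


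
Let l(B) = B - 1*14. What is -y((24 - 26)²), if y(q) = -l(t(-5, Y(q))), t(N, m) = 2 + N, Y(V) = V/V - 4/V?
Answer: -17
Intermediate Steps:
Y(V) = 1 - 4/V
l(B) = -14 + B (l(B) = B - 14 = -14 + B)
y(q) = 17 (y(q) = -(-14 + (2 - 5)) = -(-14 - 3) = -1*(-17) = 17)
-y((24 - 26)²) = -1*17 = -17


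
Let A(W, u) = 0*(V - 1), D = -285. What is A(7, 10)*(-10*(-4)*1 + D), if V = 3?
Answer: 0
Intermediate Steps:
A(W, u) = 0 (A(W, u) = 0*(3 - 1) = 0*2 = 0)
A(7, 10)*(-10*(-4)*1 + D) = 0*(-10*(-4)*1 - 285) = 0*(40*1 - 285) = 0*(40 - 285) = 0*(-245) = 0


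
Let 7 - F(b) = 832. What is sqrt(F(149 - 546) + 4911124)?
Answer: sqrt(4910299) ≈ 2215.9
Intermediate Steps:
F(b) = -825 (F(b) = 7 - 1*832 = 7 - 832 = -825)
sqrt(F(149 - 546) + 4911124) = sqrt(-825 + 4911124) = sqrt(4910299)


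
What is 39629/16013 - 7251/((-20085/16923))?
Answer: 655243309738/107207035 ≈ 6111.9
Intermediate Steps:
39629/16013 - 7251/((-20085/16923)) = 39629*(1/16013) - 7251/((-20085*1/16923)) = 39629/16013 - 7251/(-6695/5641) = 39629/16013 - 7251*(-5641/6695) = 39629/16013 + 40902891/6695 = 655243309738/107207035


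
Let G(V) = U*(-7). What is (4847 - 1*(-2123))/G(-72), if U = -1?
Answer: 6970/7 ≈ 995.71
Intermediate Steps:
G(V) = 7 (G(V) = -1*(-7) = 7)
(4847 - 1*(-2123))/G(-72) = (4847 - 1*(-2123))/7 = (4847 + 2123)*(⅐) = 6970*(⅐) = 6970/7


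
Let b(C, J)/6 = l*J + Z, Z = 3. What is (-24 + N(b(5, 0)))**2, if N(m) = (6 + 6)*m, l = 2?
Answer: 36864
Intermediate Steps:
b(C, J) = 18 + 12*J (b(C, J) = 6*(2*J + 3) = 6*(3 + 2*J) = 18 + 12*J)
N(m) = 12*m
(-24 + N(b(5, 0)))**2 = (-24 + 12*(18 + 12*0))**2 = (-24 + 12*(18 + 0))**2 = (-24 + 12*18)**2 = (-24 + 216)**2 = 192**2 = 36864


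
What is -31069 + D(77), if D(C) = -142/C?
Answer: -2392455/77 ≈ -31071.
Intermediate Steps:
-31069 + D(77) = -31069 - 142/77 = -2392455/77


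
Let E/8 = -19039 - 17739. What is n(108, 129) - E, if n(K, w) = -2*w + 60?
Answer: 294026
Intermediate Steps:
n(K, w) = 60 - 2*w
E = -294224 (E = 8*(-19039 - 17739) = 8*(-36778) = -294224)
n(108, 129) - E = (60 - 2*129) - 1*(-294224) = (60 - 258) + 294224 = -198 + 294224 = 294026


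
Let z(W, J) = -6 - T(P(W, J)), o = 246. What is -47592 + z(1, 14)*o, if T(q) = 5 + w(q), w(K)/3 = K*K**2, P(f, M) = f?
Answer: -51036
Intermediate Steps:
w(K) = 3*K**3 (w(K) = 3*(K*K**2) = 3*K**3)
T(q) = 5 + 3*q**3
z(W, J) = -11 - 3*W**3 (z(W, J) = -6 - (5 + 3*W**3) = -6 + (-5 - 3*W**3) = -11 - 3*W**3)
-47592 + z(1, 14)*o = -47592 + (-11 - 3*1**3)*246 = -47592 + (-11 - 3*1)*246 = -47592 + (-11 - 3)*246 = -47592 - 14*246 = -47592 - 3444 = -51036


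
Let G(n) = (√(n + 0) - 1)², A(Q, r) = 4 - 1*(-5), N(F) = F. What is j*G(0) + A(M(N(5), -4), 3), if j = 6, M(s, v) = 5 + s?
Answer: 15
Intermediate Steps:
A(Q, r) = 9 (A(Q, r) = 4 + 5 = 9)
G(n) = (-1 + √n)² (G(n) = (√n - 1)² = (-1 + √n)²)
j*G(0) + A(M(N(5), -4), 3) = 6*(-1 + √0)² + 9 = 6*(-1 + 0)² + 9 = 6*(-1)² + 9 = 6*1 + 9 = 6 + 9 = 15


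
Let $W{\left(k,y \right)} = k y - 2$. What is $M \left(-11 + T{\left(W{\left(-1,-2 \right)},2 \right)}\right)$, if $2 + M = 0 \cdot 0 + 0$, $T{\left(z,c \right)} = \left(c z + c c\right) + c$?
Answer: $10$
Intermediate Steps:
$W{\left(k,y \right)} = -2 + k y$
$T{\left(z,c \right)} = c + c^{2} + c z$ ($T{\left(z,c \right)} = \left(c z + c^{2}\right) + c = \left(c^{2} + c z\right) + c = c + c^{2} + c z$)
$M = -2$ ($M = -2 + \left(0 \cdot 0 + 0\right) = -2 + \left(0 + 0\right) = -2 + 0 = -2$)
$M \left(-11 + T{\left(W{\left(-1,-2 \right)},2 \right)}\right) = - 2 \left(-11 + 2 \left(1 + 2 - 0\right)\right) = - 2 \left(-11 + 2 \left(1 + 2 + \left(-2 + 2\right)\right)\right) = - 2 \left(-11 + 2 \left(1 + 2 + 0\right)\right) = - 2 \left(-11 + 2 \cdot 3\right) = - 2 \left(-11 + 6\right) = \left(-2\right) \left(-5\right) = 10$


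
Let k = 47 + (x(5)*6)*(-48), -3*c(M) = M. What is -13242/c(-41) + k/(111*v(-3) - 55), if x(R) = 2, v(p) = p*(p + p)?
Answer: -77209307/79663 ≈ -969.20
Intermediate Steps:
v(p) = 2*p² (v(p) = p*(2*p) = 2*p²)
c(M) = -M/3
k = -529 (k = 47 + (2*6)*(-48) = 47 + 12*(-48) = 47 - 576 = -529)
-13242/c(-41) + k/(111*v(-3) - 55) = -13242/((-⅓*(-41))) - 529/(111*(2*(-3)²) - 55) = -13242/41/3 - 529/(111*(2*9) - 55) = -13242*3/41 - 529/(111*18 - 55) = -39726/41 - 529/(1998 - 55) = -39726/41 - 529/1943 = -77209307/79663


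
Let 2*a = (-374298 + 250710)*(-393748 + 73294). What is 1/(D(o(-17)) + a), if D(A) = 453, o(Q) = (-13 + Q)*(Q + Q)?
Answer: 1/19802134929 ≈ 5.0500e-11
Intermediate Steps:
o(Q) = 2*Q*(-13 + Q) (o(Q) = (-13 + Q)*(2*Q) = 2*Q*(-13 + Q))
a = 19802134476 (a = ((-374298 + 250710)*(-393748 + 73294))/2 = (-123588*(-320454))/2 = (1/2)*39604268952 = 19802134476)
1/(D(o(-17)) + a) = 1/(453 + 19802134476) = 1/19802134929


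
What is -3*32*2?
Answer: -192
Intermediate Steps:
-3*32*2 = -96*2 = -192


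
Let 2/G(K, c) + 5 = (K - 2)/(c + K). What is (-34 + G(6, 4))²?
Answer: 627264/529 ≈ 1185.8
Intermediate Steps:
G(K, c) = 2/(-5 + (-2 + K)/(K + c)) (G(K, c) = 2/(-5 + (K - 2)/(c + K)) = 2/(-5 + (-2 + K)/(K + c)))
(-34 + G(6, 4))² = (-34 + 2*(-1*6 - 1*4)/(2 + 4*6 + 5*4))² = (-34 + 2*(-6 - 4)/(2 + 24 + 20))² = (-34 + 2*(-10)/46)² = (-34 + 2*(1/46)*(-10))² = (-34 - 10/23)² = (-792/23)² = 627264/529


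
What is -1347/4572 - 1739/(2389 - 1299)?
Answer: -1569823/830580 ≈ -1.8900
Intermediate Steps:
-1347/4572 - 1739/(2389 - 1299) = -1347*1/4572 - 1739/1090 = -449/1524 - 1739*1/1090 = -449/1524 - 1739/1090 = -1569823/830580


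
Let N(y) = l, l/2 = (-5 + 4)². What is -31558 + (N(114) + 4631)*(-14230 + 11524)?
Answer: -12568456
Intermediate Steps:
l = 2 (l = 2*(-5 + 4)² = 2*(-1)² = 2*1 = 2)
N(y) = 2
-31558 + (N(114) + 4631)*(-14230 + 11524) = -31558 + (2 + 4631)*(-14230 + 11524) = -31558 + 4633*(-2706) = -31558 - 12536898 = -12568456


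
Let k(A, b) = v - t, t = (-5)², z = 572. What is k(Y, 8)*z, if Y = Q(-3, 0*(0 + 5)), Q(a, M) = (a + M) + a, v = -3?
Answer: -16016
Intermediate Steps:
t = 25
Q(a, M) = M + 2*a (Q(a, M) = (M + a) + a = M + 2*a)
Y = -6 (Y = 0*(0 + 5) + 2*(-3) = 0*5 - 6 = 0 - 6 = -6)
k(A, b) = -28 (k(A, b) = -3 - 1*25 = -3 - 25 = -28)
k(Y, 8)*z = -28*572 = -16016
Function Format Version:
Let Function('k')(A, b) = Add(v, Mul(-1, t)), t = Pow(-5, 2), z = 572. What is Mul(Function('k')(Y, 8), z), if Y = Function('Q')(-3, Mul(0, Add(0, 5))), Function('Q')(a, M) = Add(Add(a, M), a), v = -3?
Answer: -16016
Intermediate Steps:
t = 25
Function('Q')(a, M) = Add(M, Mul(2, a)) (Function('Q')(a, M) = Add(Add(M, a), a) = Add(M, Mul(2, a)))
Y = -6 (Y = Add(Mul(0, Add(0, 5)), Mul(2, -3)) = Add(Mul(0, 5), -6) = Add(0, -6) = -6)
Function('k')(A, b) = -28 (Function('k')(A, b) = Add(-3, Mul(-1, 25)) = Add(-3, -25) = -28)
Mul(Function('k')(Y, 8), z) = Mul(-28, 572) = -16016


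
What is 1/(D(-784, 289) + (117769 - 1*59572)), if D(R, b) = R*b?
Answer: -1/168379 ≈ -5.9390e-6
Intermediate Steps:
1/(D(-784, 289) + (117769 - 1*59572)) = 1/(-784*289 + (117769 - 1*59572)) = 1/(-226576 + (117769 - 59572)) = 1/(-226576 + 58197) = 1/(-168379) = -1/168379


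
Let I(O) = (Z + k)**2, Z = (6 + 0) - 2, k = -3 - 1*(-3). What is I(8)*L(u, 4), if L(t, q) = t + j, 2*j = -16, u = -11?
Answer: -304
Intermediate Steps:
j = -8 (j = (1/2)*(-16) = -8)
k = 0 (k = -3 + 3 = 0)
L(t, q) = -8 + t (L(t, q) = t - 8 = -8 + t)
Z = 4 (Z = 6 - 2 = 4)
I(O) = 16 (I(O) = (4 + 0)**2 = 4**2 = 16)
I(8)*L(u, 4) = 16*(-8 - 11) = 16*(-19) = -304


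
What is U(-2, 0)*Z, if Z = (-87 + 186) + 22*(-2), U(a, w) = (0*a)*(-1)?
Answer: 0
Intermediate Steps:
U(a, w) = 0 (U(a, w) = 0*(-1) = 0)
Z = 55 (Z = 99 - 44 = 55)
U(-2, 0)*Z = 0*55 = 0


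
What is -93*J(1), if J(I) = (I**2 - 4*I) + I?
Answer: 186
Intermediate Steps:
J(I) = I**2 - 3*I
-93*J(1) = -93*(-3 + 1) = -93*(-2) = 186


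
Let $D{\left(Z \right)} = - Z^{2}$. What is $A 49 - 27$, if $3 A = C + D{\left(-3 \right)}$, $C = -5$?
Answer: $- \frac{767}{3} \approx -255.67$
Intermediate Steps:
$A = - \frac{14}{3}$ ($A = \frac{-5 - \left(-3\right)^{2}}{3} = \frac{-5 - 9}{3} = \frac{1}{3} \left(-14\right) = - \frac{14}{3} \approx -4.6667$)
$A 49 - 27 = \left(- \frac{14}{3}\right) 49 - 27 = - \frac{686}{3} - 27 = - \frac{767}{3}$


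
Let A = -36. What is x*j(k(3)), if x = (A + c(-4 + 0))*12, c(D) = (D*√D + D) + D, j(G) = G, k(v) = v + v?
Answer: -3168 - 576*I ≈ -3168.0 - 576.0*I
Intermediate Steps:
k(v) = 2*v
c(D) = D^(3/2) + 2*D (c(D) = (D^(3/2) + D) + D = (D + D^(3/2)) + D = D^(3/2) + 2*D)
x = -528 - 96*I (x = (-36 + ((-4 + 0)^(3/2) + 2*(-4 + 0)))*12 = (-36 + ((-4)^(3/2) + 2*(-4)))*12 = (-36 + (-8*I - 8))*12 = (-36 + (-8 - 8*I))*12 = (-44 - 8*I)*12 = -528 - 96*I ≈ -528.0 - 96.0*I)
x*j(k(3)) = (-528 - 96*I)*(2*3) = (-528 - 96*I)*6 = -3168 - 576*I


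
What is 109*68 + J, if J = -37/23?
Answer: 170439/23 ≈ 7410.4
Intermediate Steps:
J = -37/23 (J = -37*1/23 = -37/23 ≈ -1.6087)
109*68 + J = 109*68 - 37/23 = 7412 - 37/23 = 170439/23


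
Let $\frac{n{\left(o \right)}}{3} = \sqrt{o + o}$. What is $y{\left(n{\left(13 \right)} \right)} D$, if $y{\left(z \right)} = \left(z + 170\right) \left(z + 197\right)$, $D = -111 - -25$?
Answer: $-2900264 - 94686 \sqrt{26} \approx -3.3831 \cdot 10^{6}$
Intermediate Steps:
$D = -86$ ($D = -111 + 25 = -86$)
$n{\left(o \right)} = 3 \sqrt{2} \sqrt{o}$ ($n{\left(o \right)} = 3 \sqrt{o + o} = 3 \sqrt{2 o} = 3 \sqrt{2} \sqrt{o}$)
$y{\left(z \right)} = \left(170 + z\right) \left(197 + z\right)$
$y{\left(n{\left(13 \right)} \right)} D = \left(33490 + \left(3 \sqrt{2} \sqrt{13}\right)^{2} + 367 \cdot 3 \sqrt{2} \sqrt{13}\right) \left(-86\right) = \left(33490 + \left(3 \sqrt{26}\right)^{2} + 367 \cdot 3 \sqrt{26}\right) \left(-86\right) = \left(33490 + 234 + 1101 \sqrt{26}\right) \left(-86\right) = \left(33724 + 1101 \sqrt{26}\right) \left(-86\right) = -2900264 - 94686 \sqrt{26}$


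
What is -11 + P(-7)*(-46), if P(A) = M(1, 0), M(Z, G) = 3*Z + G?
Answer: -149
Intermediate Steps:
M(Z, G) = G + 3*Z
P(A) = 3 (P(A) = 0 + 3*1 = 0 + 3 = 3)
-11 + P(-7)*(-46) = -11 + 3*(-46) = -11 - 138 = -149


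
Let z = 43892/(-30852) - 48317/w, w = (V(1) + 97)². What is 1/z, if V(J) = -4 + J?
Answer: -68152068/469626449 ≈ -0.14512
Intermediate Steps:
w = 8836 (w = ((-4 + 1) + 97)² = (-3 + 97)² = 94² = 8836)
z = -469626449/68152068 (z = 43892/(-30852) - 48317/8836 = 43892*(-1/30852) - 48317*1/8836 = -10973/7713 - 48317/8836 = -469626449/68152068 ≈ -6.8909)
1/z = 1/(-469626449/68152068) = -68152068/469626449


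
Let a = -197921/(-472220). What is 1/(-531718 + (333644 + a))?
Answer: -472220/93534306359 ≈ -5.0486e-6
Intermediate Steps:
a = 197921/472220 (a = -197921*(-1/472220) = 197921/472220 ≈ 0.41913)
1/(-531718 + (333644 + a)) = 1/(-531718 + (333644 + 197921/472220)) = 1/(-531718 + 157553567601/472220) = 1/(-93534306359/472220) = -472220/93534306359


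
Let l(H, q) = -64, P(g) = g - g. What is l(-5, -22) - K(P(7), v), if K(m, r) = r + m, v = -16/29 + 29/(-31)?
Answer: -56199/899 ≈ -62.513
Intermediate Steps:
P(g) = 0
v = -1337/899 (v = -16*1/29 + 29*(-1/31) = -16/29 - 29/31 = -1337/899 ≈ -1.4872)
K(m, r) = m + r
l(-5, -22) - K(P(7), v) = -64 - (0 - 1337/899) = -64 - 1*(-1337/899) = -64 + 1337/899 = -56199/899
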